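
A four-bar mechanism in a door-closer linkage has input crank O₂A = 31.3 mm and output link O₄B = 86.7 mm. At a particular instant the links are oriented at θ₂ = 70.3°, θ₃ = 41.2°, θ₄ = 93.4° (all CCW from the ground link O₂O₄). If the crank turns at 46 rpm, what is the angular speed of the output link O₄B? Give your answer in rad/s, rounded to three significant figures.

1.07

ω₂ = 4.817 rad/s (from 46 rpm).
Differentiating the loop-closure r₂e^{iθ₂}+r₃e^{iθ₃}=r₁+r₄e^{iθ₄} gives r₂ω₂e^{iθ₂}+r₃ω₃e^{iθ₃}=r₄ω₄e^{iθ₄}.
Eliminating the other unknown: ω₄ = r₂ω₂ sin(θ₂−θ₃) / [r₄ sin(θ₄−θ₃)].
Numerator sine = +0.48634; denominator sine = +0.79016.
Result = 0.0313·4.817·(+0.48634) / (0.0867·(+0.79016)) = +1.0704 rad/s; magnitude 1.0704 rad/s.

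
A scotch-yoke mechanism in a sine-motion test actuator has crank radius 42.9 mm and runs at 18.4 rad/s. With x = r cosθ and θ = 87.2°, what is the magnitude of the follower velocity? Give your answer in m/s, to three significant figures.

ω = 18.4 rad/s
x = r cosθ ⇒ ẋ = −rω sinθ.
|v| = rω|sinθ| = 0.0429·18.4·|sin 87.2°| = 0.78842 m/s.

0.788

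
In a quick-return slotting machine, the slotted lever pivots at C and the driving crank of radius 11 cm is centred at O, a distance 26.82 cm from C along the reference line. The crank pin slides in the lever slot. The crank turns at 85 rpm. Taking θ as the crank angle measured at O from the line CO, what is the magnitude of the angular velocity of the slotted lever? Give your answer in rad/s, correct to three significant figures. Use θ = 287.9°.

1.84

ω = 8.901 rad/s (from 85 rpm).
Crank pin A relative to C: A = (d + r cosθ, r sinθ); lever angle φ = atan2(r sinθ, d + r cosθ).
Differentiating tanφ: φ̇ = rω(d cosθ + r)/(d² + r² + 2dr cosθ).
d² + r² + 2dr cosθ = |CA|² = 0.102167 m²;  d cosθ + r = +0.19243 m.
|ω_lever| = |0.11·8.901·+0.19243| / 0.102167 = 1.8442 rad/s.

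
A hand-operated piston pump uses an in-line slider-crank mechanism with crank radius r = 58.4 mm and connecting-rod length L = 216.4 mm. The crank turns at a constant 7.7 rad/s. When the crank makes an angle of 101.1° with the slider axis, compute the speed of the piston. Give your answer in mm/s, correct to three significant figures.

417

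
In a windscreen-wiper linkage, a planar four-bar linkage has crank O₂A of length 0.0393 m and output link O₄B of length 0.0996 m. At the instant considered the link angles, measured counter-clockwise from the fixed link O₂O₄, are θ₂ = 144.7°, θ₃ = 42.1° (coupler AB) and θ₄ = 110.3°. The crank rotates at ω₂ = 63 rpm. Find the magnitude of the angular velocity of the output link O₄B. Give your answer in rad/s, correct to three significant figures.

2.74

ω₂ = 6.597 rad/s (from 63 rpm).
Differentiating the loop-closure r₂e^{iθ₂}+r₃e^{iθ₃}=r₁+r₄e^{iθ₄} gives r₂ω₂e^{iθ₂}+r₃ω₃e^{iθ₃}=r₄ω₄e^{iθ₄}.
Eliminating the other unknown: ω₄ = r₂ω₂ sin(θ₂−θ₃) / [r₄ sin(θ₄−θ₃)].
Numerator sine = +0.97592; denominator sine = +0.92849.
Result = 0.0393·6.597·(+0.97592) / (0.0996·(+0.92849)) = +2.7361 rad/s; magnitude 2.7361 rad/s.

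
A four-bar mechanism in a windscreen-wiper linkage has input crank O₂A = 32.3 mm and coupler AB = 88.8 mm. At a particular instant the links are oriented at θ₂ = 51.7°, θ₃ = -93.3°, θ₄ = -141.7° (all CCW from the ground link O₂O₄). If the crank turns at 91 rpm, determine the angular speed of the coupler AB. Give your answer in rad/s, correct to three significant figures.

ω₂ = 9.529 rad/s (from 91 rpm).
Differentiating the loop-closure r₂e^{iθ₂}+r₃e^{iθ₃}=r₁+r₄e^{iθ₄} gives r₂ω₂e^{iθ₂}+r₃ω₃e^{iθ₃}=r₄ω₄e^{iθ₄}.
Eliminating the other unknown: ω₃ = r₂ω₂ sin(θ₄−θ₂) / [r₃ sin(θ₃−θ₄)].
Numerator sine = +0.23175; denominator sine = +0.74780.
Result = 0.0323·9.529·(+0.23175) / (0.0888·(+0.74780)) = +1.0742 rad/s; magnitude 1.0742 rad/s.

1.07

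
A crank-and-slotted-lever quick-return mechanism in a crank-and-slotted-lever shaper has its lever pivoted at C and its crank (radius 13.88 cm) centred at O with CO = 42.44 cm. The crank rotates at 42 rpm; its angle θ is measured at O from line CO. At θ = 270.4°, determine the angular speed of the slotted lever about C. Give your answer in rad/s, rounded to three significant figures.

ω = 4.398 rad/s (from 42 rpm).
Crank pin A relative to C: A = (d + r cosθ, r sinθ); lever angle φ = atan2(r sinθ, d + r cosθ).
Differentiating tanφ: φ̇ = rω(d cosθ + r)/(d² + r² + 2dr cosθ).
d² + r² + 2dr cosθ = |CA|² = 0.200203 m²;  d cosθ + r = +0.14176 m.
|ω_lever| = |0.1388·4.398·+0.14176| / 0.200203 = 0.43227 rad/s.

0.432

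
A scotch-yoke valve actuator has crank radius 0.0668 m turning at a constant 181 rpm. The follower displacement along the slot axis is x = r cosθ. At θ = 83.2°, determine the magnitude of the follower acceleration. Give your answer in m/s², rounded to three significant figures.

ω = 18.95 rad/s (from 181 rpm).
x = r cosθ ⇒ ẍ = −rω² cosθ (ω constant).
|a| = rω²|cosθ| = 0.0668·(18.95)²·|cos 83.2°| = 2.8416 m/s².

2.84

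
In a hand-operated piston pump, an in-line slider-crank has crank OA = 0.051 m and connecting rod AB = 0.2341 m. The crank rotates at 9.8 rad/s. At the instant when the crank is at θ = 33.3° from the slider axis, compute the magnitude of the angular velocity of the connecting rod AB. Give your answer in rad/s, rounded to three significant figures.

1.80

ω = 9.8 rad/s
The rod makes angle φ with the slider axis where L sinφ = r sinθ; differentiating, L cosφ·φ̇ = r ω cosθ.
L cosφ = √(L² − r² sin²θ) = 0.23242 m.
|ω_rod| = r ω |cosθ| / √(L² − r² sin²θ) = 0.051·9.8·0.83581/0.23242 = 1.7973 rad/s.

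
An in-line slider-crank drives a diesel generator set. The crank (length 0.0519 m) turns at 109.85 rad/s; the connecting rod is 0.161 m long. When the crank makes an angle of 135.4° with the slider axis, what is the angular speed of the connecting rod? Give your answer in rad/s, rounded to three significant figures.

25.9

ω = 109.8 rad/s
The rod makes angle φ with the slider axis where L sinφ = r sinθ; differentiating, L cosφ·φ̇ = r ω cosθ.
L cosφ = √(L² − r² sin²θ) = 0.15682 m.
|ω_rod| = r ω |cosθ| / √(L² − r² sin²θ) = 0.0519·109.8·0.71203/0.15682 = 25.886 rad/s.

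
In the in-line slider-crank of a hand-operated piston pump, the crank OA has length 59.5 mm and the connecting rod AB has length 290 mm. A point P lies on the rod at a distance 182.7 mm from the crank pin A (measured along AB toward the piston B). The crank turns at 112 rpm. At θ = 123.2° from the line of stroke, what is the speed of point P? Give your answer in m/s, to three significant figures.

ω = 11.73 rad/s.  Crank-pin speed |V_A| = rω = 0.69785 m/s, perpendicular to OA.
Rod angle: sinφ = −(r/L) sinθ ⇒ φ = -9.886°; ω_rod = −rω cosθ/√(L²−r²sin²θ) = +1.3375 rad/s.
V_P = V_A + ω_rod × AP, with AP = 0.1827 m along the rod.
Components: V_Px = −rω sinθ − a·ω_rod·sinφ = -0.54199 m/s;  V_Py = rω cosθ + a·ω_rod·cosφ = -0.14138 m/s.
|V_P| = √(V_Px² + V_Py²) = 0.56012 m/s.

0.560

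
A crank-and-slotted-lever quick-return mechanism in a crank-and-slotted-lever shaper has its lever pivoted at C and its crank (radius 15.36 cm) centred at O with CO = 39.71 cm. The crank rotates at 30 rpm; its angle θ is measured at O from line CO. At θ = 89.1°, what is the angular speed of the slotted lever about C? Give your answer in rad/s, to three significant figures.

ω = 3.142 rad/s (from 30 rpm).
Crank pin A relative to C: A = (d + r cosθ, r sinθ); lever angle φ = atan2(r sinθ, d + r cosθ).
Differentiating tanφ: φ̇ = rω(d cosθ + r)/(d² + r² + 2dr cosθ).
d² + r² + 2dr cosθ = |CA|² = 0.183197 m²;  d cosθ + r = +0.15984 m.
|ω_lever| = |0.1536·3.142·+0.15984| / 0.183197 = 0.42102 rad/s.

0.421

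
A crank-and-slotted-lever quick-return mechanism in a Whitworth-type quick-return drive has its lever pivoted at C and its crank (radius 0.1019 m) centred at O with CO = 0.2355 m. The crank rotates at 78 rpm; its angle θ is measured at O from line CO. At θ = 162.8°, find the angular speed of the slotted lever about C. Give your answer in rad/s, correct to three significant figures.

ω = 8.168 rad/s (from 78 rpm).
Crank pin A relative to C: A = (d + r cosθ, r sinθ); lever angle φ = atan2(r sinθ, d + r cosθ).
Differentiating tanφ: φ̇ = rω(d cosθ + r)/(d² + r² + 2dr cosθ).
d² + r² + 2dr cosθ = |CA|² = 0.0199954 m²;  d cosθ + r = -0.12307 m.
|ω_lever| = |0.1019·8.168·-0.12307| / 0.0199954 = 5.1229 rad/s.

5.12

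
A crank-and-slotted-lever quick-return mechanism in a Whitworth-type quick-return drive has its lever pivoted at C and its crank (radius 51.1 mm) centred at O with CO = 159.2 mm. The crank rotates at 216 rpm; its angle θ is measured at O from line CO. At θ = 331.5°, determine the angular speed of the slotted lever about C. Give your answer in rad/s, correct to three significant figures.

5.22

ω = 22.62 rad/s (from 216 rpm).
Crank pin A relative to C: A = (d + r cosθ, r sinθ); lever angle φ = atan2(r sinθ, d + r cosθ).
Differentiating tanφ: φ̇ = rω(d cosθ + r)/(d² + r² + 2dr cosθ).
d² + r² + 2dr cosθ = |CA|² = 0.0422544 m²;  d cosθ + r = +0.19101 m.
|ω_lever| = |0.0511·22.62·+0.19101| / 0.0422544 = 5.2249 rad/s.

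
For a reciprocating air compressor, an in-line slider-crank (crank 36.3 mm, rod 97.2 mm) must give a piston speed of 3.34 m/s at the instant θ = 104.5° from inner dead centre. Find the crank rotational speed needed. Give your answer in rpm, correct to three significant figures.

For an in-line slider-crank, |v_piston| = rω|sinθ|·[1 + r cosθ/√(L² − r² sin²θ)].
With r = 0.0363 m, L = 0.0972 m, θ = 104.5°: the bracketed kinematic factor |dx/dθ| = 0.031619 m.
ω = v/|dx/dθ| = 3.34/0.031619 = 105.63 rad/s.
N = 60ω/(2π) = 1008.7 rpm.

1010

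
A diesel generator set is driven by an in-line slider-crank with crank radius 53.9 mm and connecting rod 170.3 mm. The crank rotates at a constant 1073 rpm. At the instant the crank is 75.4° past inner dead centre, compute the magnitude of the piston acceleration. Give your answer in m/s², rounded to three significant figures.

24.5

ω = 2π·1073/60 = 112.4 rad/s
x(θ) = r cosθ + √(L² − r² sin²θ); with ω constant, a = ω²·d²x/dθ².
d²x/dθ² = −r cosθ − r²(cos2θ)/√u − r⁴ sin²2θ/(4u^{3/2}),  u = L² − r² sin²θ = 0.0262815 m².
Substituting r = 0.0539 m, L = 0.1703 m, θ = 75.4°: d²x/dθ² = +0.0019389 m.
a = ω²·d²x/dθ² = (112.4)²·(+0.0019389) = +24.48 m/s²;  |a| = 24.48 m/s².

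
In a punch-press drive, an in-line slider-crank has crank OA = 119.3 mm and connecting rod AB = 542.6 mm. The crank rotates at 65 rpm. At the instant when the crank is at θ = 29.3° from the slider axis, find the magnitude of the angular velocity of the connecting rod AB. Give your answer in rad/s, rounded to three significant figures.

ω = 6.807 rad/s (converted from 65 rpm).
The rod makes angle φ with the slider axis where L sinφ = r sinθ; differentiating, L cosφ·φ̇ = r ω cosθ.
L cosφ = √(L² − r² sin²θ) = 0.53945 m.
|ω_rod| = r ω |cosθ| / √(L² − r² sin²θ) = 0.1193·6.807·0.87207/0.53945 = 1.3128 rad/s.

1.31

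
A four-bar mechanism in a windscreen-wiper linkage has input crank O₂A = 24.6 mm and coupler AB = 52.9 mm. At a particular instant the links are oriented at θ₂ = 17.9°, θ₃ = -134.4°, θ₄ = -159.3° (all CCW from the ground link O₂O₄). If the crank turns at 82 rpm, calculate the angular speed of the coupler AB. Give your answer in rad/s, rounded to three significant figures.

0.463

ω₂ = 8.587 rad/s (from 82 rpm).
Differentiating the loop-closure r₂e^{iθ₂}+r₃e^{iθ₃}=r₁+r₄e^{iθ₄} gives r₂ω₂e^{iθ₂}+r₃ω₃e^{iθ₃}=r₄ω₄e^{iθ₄}.
Eliminating the other unknown: ω₃ = r₂ω₂ sin(θ₄−θ₂) / [r₃ sin(θ₃−θ₄)].
Numerator sine = -0.04885; denominator sine = +0.42104.
Result = 0.0246·8.587·(-0.04885) / (0.0529·(+0.42104)) = -0.4633 rad/s; magnitude 0.4633 rad/s.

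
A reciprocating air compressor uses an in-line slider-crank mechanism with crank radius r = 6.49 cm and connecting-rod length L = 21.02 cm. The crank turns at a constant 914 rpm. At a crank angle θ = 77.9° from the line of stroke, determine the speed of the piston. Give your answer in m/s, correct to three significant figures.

6.49

ω = 2π·914/60 = 95.71 rad/s
For an in-line slider-crank, x = r cosθ + √(L² − r² sin²θ), so v = −rω sinθ·[1 + r cosθ/√(L² − r² sin²θ)].
With r = 0.0649 m, L = 0.2102 m, θ = 77.9°: √(L² − r² sin²θ) = 0.20039 m.
v = −0.0649·95.71·0.97778·[1 + 0.0649·0.20962/0.20039] = -6.4862 m/s.
|v| = 6.4862 m/s.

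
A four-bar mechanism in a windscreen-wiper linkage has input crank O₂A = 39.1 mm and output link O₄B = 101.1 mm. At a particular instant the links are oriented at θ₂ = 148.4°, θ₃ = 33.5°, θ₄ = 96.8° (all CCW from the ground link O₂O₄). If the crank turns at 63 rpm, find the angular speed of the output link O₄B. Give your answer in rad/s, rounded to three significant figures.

ω₂ = 6.597 rad/s (from 63 rpm).
Differentiating the loop-closure r₂e^{iθ₂}+r₃e^{iθ₃}=r₁+r₄e^{iθ₄} gives r₂ω₂e^{iθ₂}+r₃ω₃e^{iθ₃}=r₄ω₄e^{iθ₄}.
Eliminating the other unknown: ω₄ = r₂ω₂ sin(θ₂−θ₃) / [r₄ sin(θ₄−θ₃)].
Numerator sine = +0.90704; denominator sine = +0.89337.
Result = 0.0391·6.597·(+0.90704) / (0.1011·(+0.89337)) = +2.5905 rad/s; magnitude 2.5905 rad/s.

2.59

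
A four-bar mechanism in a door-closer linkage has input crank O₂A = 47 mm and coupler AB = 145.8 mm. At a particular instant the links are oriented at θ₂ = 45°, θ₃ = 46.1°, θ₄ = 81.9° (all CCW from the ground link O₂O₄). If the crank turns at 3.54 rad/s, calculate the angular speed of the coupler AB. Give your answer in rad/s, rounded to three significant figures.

ω₂ = 3.54 rad/s
Differentiating the loop-closure r₂e^{iθ₂}+r₃e^{iθ₃}=r₁+r₄e^{iθ₄} gives r₂ω₂e^{iθ₂}+r₃ω₃e^{iθ₃}=r₄ω₄e^{iθ₄}.
Eliminating the other unknown: ω₃ = r₂ω₂ sin(θ₄−θ₂) / [r₃ sin(θ₃−θ₄)].
Numerator sine = +0.60042; denominator sine = -0.58496.
Result = 0.047·3.54·(+0.60042) / (0.1458·(-0.58496)) = -1.1713 rad/s; magnitude 1.1713 rad/s.

1.17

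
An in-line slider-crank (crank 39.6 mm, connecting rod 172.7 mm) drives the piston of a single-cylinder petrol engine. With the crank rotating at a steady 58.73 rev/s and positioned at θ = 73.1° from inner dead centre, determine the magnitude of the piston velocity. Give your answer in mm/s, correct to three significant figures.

14900

ω = 2π·58.7 = 369 rad/s
For an in-line slider-crank, x = r cosθ + √(L² − r² sin²θ), so v = −rω sinθ·[1 + r cosθ/√(L² − r² sin²θ)].
With r = 0.0396 m, L = 0.1727 m, θ = 73.1°: √(L² − r² sin²θ) = 0.16849 m.
v = −0.0396·369·0.95681·[1 + 0.0396·0.29070/0.16849] = -14.937 m/s.
|v| = 14.937 m/s = 14937 mm/s.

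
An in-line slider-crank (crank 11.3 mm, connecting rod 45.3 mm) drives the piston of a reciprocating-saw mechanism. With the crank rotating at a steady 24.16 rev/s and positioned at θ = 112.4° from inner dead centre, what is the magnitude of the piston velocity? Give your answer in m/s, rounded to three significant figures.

1.43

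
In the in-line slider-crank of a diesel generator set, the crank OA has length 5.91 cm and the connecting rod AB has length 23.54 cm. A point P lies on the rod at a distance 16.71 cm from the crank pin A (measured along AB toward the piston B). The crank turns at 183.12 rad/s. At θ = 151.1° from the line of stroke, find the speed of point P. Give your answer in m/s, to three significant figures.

ω = 183.1 rad/s.  Crank-pin speed |V_A| = rω = 10.822 m/s, perpendicular to OA.
Rod angle: sinφ = −(r/L) sinθ ⇒ φ = -6.969°; ω_rod = −rω cosθ/√(L²−r²sin²θ) = +40.549 rad/s.
V_P = V_A + ω_rod × AP, with AP = 0.1671 m along the rod.
Components: V_Px = −rω sinθ − a·ω_rod·sinφ = -4.4082 m/s;  V_Py = rω cosθ + a·ω_rod·cosφ = -2.749 m/s.
|V_P| = √(V_Px² + V_Py²) = 5.1951 m/s.

5.20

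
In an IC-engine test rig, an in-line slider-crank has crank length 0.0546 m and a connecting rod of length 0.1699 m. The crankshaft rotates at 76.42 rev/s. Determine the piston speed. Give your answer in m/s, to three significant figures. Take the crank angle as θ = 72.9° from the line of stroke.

ω = 2π·76.4 = 480.2 rad/s
For an in-line slider-crank, x = r cosθ + √(L² − r² sin²θ), so v = −rω sinθ·[1 + r cosθ/√(L² − r² sin²θ)].
With r = 0.0546 m, L = 0.1699 m, θ = 72.9°: √(L² − r² sin²θ) = 0.16169 m.
v = −0.0546·480.2·0.95579·[1 + 0.0546·0.29404/0.16169] = -27.546 m/s.
|v| = 27.546 m/s.

27.5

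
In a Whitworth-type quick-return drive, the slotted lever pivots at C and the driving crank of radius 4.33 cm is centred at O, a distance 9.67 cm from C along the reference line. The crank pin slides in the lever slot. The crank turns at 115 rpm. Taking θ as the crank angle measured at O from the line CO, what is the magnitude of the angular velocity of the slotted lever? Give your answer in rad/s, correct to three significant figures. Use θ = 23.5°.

ω = 12.04 rad/s (from 115 rpm).
Crank pin A relative to C: A = (d + r cosθ, r sinθ); lever angle φ = atan2(r sinθ, d + r cosθ).
Differentiating tanφ: φ̇ = rω(d cosθ + r)/(d² + r² + 2dr cosθ).
d² + r² + 2dr cosθ = |CA|² = 0.0189054 m²;  d cosθ + r = +0.13198 m.
|ω_lever| = |0.0433·12.04·+0.13198| / 0.0189054 = 3.6403 rad/s.

3.64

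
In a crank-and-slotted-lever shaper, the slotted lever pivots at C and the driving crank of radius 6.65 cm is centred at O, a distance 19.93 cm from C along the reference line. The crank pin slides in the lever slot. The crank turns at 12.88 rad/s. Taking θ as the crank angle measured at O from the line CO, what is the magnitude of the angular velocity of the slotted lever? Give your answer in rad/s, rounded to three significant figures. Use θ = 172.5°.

6.29

ω = 12.88 rad/s
Crank pin A relative to C: A = (d + r cosθ, r sinθ); lever angle φ = atan2(r sinθ, d + r cosθ).
Differentiating tanφ: φ̇ = rω(d cosθ + r)/(d² + r² + 2dr cosθ).
d² + r² + 2dr cosθ = |CA|² = 0.0178626 m²;  d cosθ + r = -0.13109 m.
|ω_lever| = |0.0665·12.88·-0.13109| / 0.0178626 = 6.2861 rad/s.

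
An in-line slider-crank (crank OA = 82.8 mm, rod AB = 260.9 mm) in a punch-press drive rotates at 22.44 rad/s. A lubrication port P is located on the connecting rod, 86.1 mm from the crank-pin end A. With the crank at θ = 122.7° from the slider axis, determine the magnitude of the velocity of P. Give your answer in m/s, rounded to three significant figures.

1.62

ω = 22.44 rad/s.  Crank-pin speed |V_A| = rω = 1.858 m/s, perpendicular to OA.
Rod angle: sinφ = −(r/L) sinθ ⇒ φ = -15.490°; ω_rod = −rω cosθ/√(L²−r²sin²θ) = +3.9924 rad/s.
V_P = V_A + ω_rod × AP, with AP = 0.0861 m along the rod.
Components: V_Px = −rω sinθ − a·ω_rod·sinφ = -1.4718 m/s;  V_Py = rω cosθ + a·ω_rod·cosφ = -0.67252 m/s.
|V_P| = √(V_Px² + V_Py²) = 1.6181 m/s.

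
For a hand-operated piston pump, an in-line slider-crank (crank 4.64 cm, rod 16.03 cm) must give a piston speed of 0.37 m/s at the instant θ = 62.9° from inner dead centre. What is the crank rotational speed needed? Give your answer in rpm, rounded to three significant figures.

For an in-line slider-crank, |v_piston| = rω|sinθ|·[1 + r cosθ/√(L² − r² sin²θ)].
With r = 0.0464 m, L = 0.1603 m, θ = 62.9°: the bracketed kinematic factor |dx/dθ| = 0.046943 m.
ω = v/|dx/dθ| = 0.37/0.046943 = 7.8819 rad/s.
N = 60ω/(2π) = 75.267 rpm.

75.3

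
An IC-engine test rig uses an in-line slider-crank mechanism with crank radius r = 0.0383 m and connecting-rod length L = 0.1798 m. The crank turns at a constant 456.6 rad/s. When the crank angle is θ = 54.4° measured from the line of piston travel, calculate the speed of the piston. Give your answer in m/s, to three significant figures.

16.0

ω = 456.6 rad/s
For an in-line slider-crank, x = r cosθ + √(L² − r² sin²θ), so v = −rω sinθ·[1 + r cosθ/√(L² − r² sin²θ)].
With r = 0.0383 m, L = 0.1798 m, θ = 54.4°: √(L² − r² sin²θ) = 0.17708 m.
v = −0.0383·456.6·0.81310·[1 + 0.0383·0.58212/0.17708] = -16.01 m/s.
|v| = 16.01 m/s.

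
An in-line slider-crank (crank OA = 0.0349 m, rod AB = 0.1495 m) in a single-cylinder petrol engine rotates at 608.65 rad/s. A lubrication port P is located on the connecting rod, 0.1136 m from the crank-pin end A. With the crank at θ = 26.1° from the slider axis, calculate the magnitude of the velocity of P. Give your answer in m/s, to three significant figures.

ω = 608.6 rad/s.  Crank-pin speed |V_A| = rω = 21.242 m/s, perpendicular to OA.
Rod angle: sinφ = −(r/L) sinθ ⇒ φ = -5.895°; ω_rod = −rω cosθ/√(L²−r²sin²θ) = -128.28 rad/s.
V_P = V_A + ω_rod × AP, with AP = 0.1136 m along the rod.
Components: V_Px = −rω sinθ − a·ω_rod·sinφ = -10.842 m/s;  V_Py = rω cosθ + a·ω_rod·cosφ = +4.5807 m/s.
|V_P| = √(V_Px² + V_Py²) = 11.77 m/s.

11.8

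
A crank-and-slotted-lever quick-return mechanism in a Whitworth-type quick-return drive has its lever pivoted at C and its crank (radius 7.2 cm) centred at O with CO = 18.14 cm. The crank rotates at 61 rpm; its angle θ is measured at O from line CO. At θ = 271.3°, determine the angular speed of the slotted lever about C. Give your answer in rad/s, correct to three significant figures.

0.905

ω = 6.388 rad/s (from 61 rpm).
Crank pin A relative to C: A = (d + r cosθ, r sinθ); lever angle φ = atan2(r sinθ, d + r cosθ).
Differentiating tanφ: φ̇ = rω(d cosθ + r)/(d² + r² + 2dr cosθ).
d² + r² + 2dr cosθ = |CA|² = 0.0386826 m²;  d cosθ + r = +0.076115 m.
|ω_lever| = |0.072·6.388·+0.076115| / 0.0386826 = 0.905 rad/s.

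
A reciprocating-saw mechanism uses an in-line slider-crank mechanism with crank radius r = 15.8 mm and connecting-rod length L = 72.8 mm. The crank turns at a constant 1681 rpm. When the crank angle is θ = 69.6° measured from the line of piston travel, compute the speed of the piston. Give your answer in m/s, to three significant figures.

2.81

ω = 2π·1681/60 = 176 rad/s
For an in-line slider-crank, x = r cosθ + √(L² − r² sin²θ), so v = −rω sinθ·[1 + r cosθ/√(L² − r² sin²θ)].
With r = 0.0158 m, L = 0.0728 m, θ = 69.6°: √(L² − r² sin²θ) = 0.071278 m.
v = −0.0158·176·0.93728·[1 + 0.0158·0.34857/0.071278] = -2.8083 m/s.
|v| = 2.8083 m/s.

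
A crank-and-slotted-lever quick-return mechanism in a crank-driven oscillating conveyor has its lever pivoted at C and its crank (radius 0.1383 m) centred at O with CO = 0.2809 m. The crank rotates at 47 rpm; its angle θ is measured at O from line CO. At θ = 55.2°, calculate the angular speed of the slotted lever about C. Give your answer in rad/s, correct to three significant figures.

ω = 4.922 rad/s (from 47 rpm).
Crank pin A relative to C: A = (d + r cosθ, r sinθ); lever angle φ = atan2(r sinθ, d + r cosθ).
Differentiating tanφ: φ̇ = rω(d cosθ + r)/(d² + r² + 2dr cosθ).
d² + r² + 2dr cosθ = |CA|² = 0.142374 m²;  d cosθ + r = +0.29861 m.
|ω_lever| = |0.1383·4.922·+0.29861| / 0.142374 = 1.4277 rad/s.

1.43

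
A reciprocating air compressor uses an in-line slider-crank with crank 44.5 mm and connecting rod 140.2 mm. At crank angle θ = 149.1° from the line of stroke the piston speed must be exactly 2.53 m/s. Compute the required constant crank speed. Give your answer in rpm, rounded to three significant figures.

1460

For an in-line slider-crank, |v_piston| = rω|sinθ|·[1 + r cosθ/√(L² − r² sin²θ)].
With r = 0.0445 m, L = 0.1402 m, θ = 149.1°: the bracketed kinematic factor |dx/dθ| = 0.016544 m.
ω = v/|dx/dθ| = 2.53/0.016544 = 152.92 rad/s.
N = 60ω/(2π) = 1460.3 rpm.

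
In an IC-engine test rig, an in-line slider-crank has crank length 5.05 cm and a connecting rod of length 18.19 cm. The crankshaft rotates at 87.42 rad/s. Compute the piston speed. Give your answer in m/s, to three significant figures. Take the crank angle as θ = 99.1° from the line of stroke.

4.16

ω = 87.42 rad/s
For an in-line slider-crank, x = r cosθ + √(L² − r² sin²θ), so v = −rω sinθ·[1 + r cosθ/√(L² − r² sin²θ)].
With r = 0.0505 m, L = 0.1819 m, θ = 99.1°: √(L² − r² sin²θ) = 0.17493 m.
v = −0.0505·87.42·0.98741·[1 + 0.0505·-0.15816/0.17493] = -4.1601 m/s.
|v| = 4.1601 m/s.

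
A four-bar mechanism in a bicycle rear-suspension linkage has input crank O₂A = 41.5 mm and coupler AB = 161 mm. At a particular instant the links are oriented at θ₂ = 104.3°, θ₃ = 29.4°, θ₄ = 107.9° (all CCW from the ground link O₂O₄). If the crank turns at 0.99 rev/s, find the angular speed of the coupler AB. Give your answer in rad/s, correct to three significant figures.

0.103

ω₂ = 6.22 rad/s (from 0.99 rev/s).
Differentiating the loop-closure r₂e^{iθ₂}+r₃e^{iθ₃}=r₁+r₄e^{iθ₄} gives r₂ω₂e^{iθ₂}+r₃ω₃e^{iθ₃}=r₄ω₄e^{iθ₄}.
Eliminating the other unknown: ω₃ = r₂ω₂ sin(θ₄−θ₂) / [r₃ sin(θ₃−θ₄)].
Numerator sine = +0.06279; denominator sine = -0.97992.
Result = 0.0415·6.22·(+0.06279) / (0.161·(-0.97992)) = -0.10274 rad/s; magnitude 0.10274 rad/s.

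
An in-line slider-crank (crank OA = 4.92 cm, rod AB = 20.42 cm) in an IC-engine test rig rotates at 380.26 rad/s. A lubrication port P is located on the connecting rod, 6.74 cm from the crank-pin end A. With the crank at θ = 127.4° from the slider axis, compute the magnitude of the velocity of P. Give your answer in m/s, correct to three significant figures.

16.1

ω = 380.3 rad/s.  Crank-pin speed |V_A| = rω = 18.709 m/s, perpendicular to OA.
Rod angle: sinφ = −(r/L) sinθ ⇒ φ = -11.035°; ω_rod = −rω cosθ/√(L²−r²sin²θ) = +56.696 rad/s.
V_P = V_A + ω_rod × AP, with AP = 0.0674 m along the rod.
Components: V_Px = −rω sinθ − a·ω_rod·sinφ = -14.131 m/s;  V_Py = rω cosθ + a·ω_rod·cosφ = -7.6126 m/s.
|V_P| = √(V_Px² + V_Py²) = 16.051 m/s.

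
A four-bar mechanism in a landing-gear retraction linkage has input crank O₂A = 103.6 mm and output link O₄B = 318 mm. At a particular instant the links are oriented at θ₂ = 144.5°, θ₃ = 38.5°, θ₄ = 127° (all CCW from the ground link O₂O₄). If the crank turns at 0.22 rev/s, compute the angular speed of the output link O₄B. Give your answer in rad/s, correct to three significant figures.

0.433

ω₂ = 1.382 rad/s (from 0.22 rev/s).
Differentiating the loop-closure r₂e^{iθ₂}+r₃e^{iθ₃}=r₁+r₄e^{iθ₄} gives r₂ω₂e^{iθ₂}+r₃ω₃e^{iθ₃}=r₄ω₄e^{iθ₄}.
Eliminating the other unknown: ω₄ = r₂ω₂ sin(θ₂−θ₃) / [r₄ sin(θ₄−θ₃)].
Numerator sine = +0.96126; denominator sine = +0.99966.
Result = 0.1036·1.382·(+0.96126) / (0.318·(+0.99966)) = +0.43304 rad/s; magnitude 0.43304 rad/s.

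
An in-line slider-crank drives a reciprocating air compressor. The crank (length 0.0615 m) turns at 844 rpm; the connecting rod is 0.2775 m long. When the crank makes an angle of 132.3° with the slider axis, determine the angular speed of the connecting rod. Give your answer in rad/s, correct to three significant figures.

ω = 88.38 rad/s (converted from 844 rpm).
The rod makes angle φ with the slider axis where L sinφ = r sinθ; differentiating, L cosφ·φ̇ = r ω cosθ.
L cosφ = √(L² − r² sin²θ) = 0.27375 m.
|ω_rod| = r ω |cosθ| / √(L² − r² sin²θ) = 0.0615·88.38·0.67301/0.27375 = 13.364 rad/s.

13.4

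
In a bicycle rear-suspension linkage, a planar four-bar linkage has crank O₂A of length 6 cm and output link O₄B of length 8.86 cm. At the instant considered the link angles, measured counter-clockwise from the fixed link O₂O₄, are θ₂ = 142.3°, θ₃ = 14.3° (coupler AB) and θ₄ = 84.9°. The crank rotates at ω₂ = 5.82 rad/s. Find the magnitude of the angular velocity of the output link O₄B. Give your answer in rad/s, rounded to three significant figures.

ω₂ = 5.82 rad/s
Differentiating the loop-closure r₂e^{iθ₂}+r₃e^{iθ₃}=r₁+r₄e^{iθ₄} gives r₂ω₂e^{iθ₂}+r₃ω₃e^{iθ₃}=r₄ω₄e^{iθ₄}.
Eliminating the other unknown: ω₄ = r₂ω₂ sin(θ₂−θ₃) / [r₄ sin(θ₄−θ₃)].
Numerator sine = +0.78801; denominator sine = +0.94322.
Result = 0.06·5.82·(+0.78801) / (0.0886·(+0.94322)) = +3.2927 rad/s; magnitude 3.2927 rad/s.

3.29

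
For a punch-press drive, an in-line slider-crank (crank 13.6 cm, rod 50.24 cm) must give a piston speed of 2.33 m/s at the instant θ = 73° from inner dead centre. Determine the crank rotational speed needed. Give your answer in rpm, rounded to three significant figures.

For an in-line slider-crank, |v_piston| = rω|sinθ|·[1 + r cosθ/√(L² − r² sin²θ)].
With r = 0.136 m, L = 0.5024 m, θ = 73°: the bracketed kinematic factor |dx/dθ| = 0.14071 m.
ω = v/|dx/dθ| = 2.33/0.14071 = 16.558 rad/s.
N = 60ω/(2π) = 158.12 rpm.

158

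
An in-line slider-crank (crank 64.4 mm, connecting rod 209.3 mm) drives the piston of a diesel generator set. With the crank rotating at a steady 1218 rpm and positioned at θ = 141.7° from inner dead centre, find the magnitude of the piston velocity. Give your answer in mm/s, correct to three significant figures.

3840

ω = 2π·1218/60 = 127.5 rad/s
For an in-line slider-crank, x = r cosθ + √(L² − r² sin²θ), so v = −rω sinθ·[1 + r cosθ/√(L² − r² sin²θ)].
With r = 0.0644 m, L = 0.2093 m, θ = 141.7°: √(L² − r² sin²θ) = 0.20546 m.
v = −0.0644·127.5·0.61978·[1 + 0.0644·-0.78478/0.20546] = -3.8387 m/s.
|v| = 3.8387 m/s = 3838.7 mm/s.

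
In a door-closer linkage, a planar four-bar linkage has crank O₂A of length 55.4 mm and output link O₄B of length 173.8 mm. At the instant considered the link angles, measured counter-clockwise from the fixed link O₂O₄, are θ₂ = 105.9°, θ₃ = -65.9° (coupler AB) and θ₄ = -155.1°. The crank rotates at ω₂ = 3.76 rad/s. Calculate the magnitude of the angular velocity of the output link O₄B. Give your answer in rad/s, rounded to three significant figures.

ω₂ = 3.76 rad/s
Differentiating the loop-closure r₂e^{iθ₂}+r₃e^{iθ₃}=r₁+r₄e^{iθ₄} gives r₂ω₂e^{iθ₂}+r₃ω₃e^{iθ₃}=r₄ω₄e^{iθ₄}.
Eliminating the other unknown: ω₄ = r₂ω₂ sin(θ₂−θ₃) / [r₄ sin(θ₄−θ₃)].
Numerator sine = +0.14263; denominator sine = -0.99990.
Result = 0.0554·3.76·(+0.14263) / (0.1738·(-0.99990)) = -0.17096 rad/s; magnitude 0.17096 rad/s.

0.171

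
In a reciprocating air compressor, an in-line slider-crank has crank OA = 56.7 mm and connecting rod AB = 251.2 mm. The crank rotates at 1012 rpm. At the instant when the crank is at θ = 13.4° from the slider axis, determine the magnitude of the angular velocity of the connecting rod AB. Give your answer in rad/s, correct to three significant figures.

ω = 106 rad/s (converted from 1012 rpm).
The rod makes angle φ with the slider axis where L sinφ = r sinθ; differentiating, L cosφ·φ̇ = r ω cosθ.
L cosφ = √(L² − r² sin²θ) = 0.25086 m.
|ω_rod| = r ω |cosθ| / √(L² − r² sin²θ) = 0.0567·106·0.97278/0.25086 = 23.301 rad/s.

23.3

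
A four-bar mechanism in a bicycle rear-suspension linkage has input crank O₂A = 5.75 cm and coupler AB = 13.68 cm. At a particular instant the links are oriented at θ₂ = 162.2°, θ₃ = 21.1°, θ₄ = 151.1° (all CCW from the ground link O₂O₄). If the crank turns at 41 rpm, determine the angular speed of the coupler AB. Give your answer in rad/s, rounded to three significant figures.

0.454

ω₂ = 4.294 rad/s (from 41 rpm).
Differentiating the loop-closure r₂e^{iθ₂}+r₃e^{iθ₃}=r₁+r₄e^{iθ₄} gives r₂ω₂e^{iθ₂}+r₃ω₃e^{iθ₃}=r₄ω₄e^{iθ₄}.
Eliminating the other unknown: ω₃ = r₂ω₂ sin(θ₄−θ₂) / [r₃ sin(θ₃−θ₄)].
Numerator sine = -0.19252; denominator sine = -0.76604.
Result = 0.0575·4.294·(-0.19252) / (0.1368·(-0.76604)) = +0.45355 rad/s; magnitude 0.45355 rad/s.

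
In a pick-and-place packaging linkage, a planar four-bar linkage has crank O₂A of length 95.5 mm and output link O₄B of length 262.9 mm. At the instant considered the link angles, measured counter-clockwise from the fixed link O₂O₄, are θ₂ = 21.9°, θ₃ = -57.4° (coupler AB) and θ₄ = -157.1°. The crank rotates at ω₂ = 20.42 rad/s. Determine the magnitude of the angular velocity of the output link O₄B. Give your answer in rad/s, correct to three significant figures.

7.39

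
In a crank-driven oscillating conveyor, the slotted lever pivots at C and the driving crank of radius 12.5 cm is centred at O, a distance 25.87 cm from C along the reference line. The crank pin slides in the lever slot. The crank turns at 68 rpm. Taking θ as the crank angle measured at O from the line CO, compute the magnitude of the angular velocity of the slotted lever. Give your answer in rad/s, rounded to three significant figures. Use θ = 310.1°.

2.09

ω = 7.121 rad/s (from 68 rpm).
Crank pin A relative to C: A = (d + r cosθ, r sinθ); lever angle φ = atan2(r sinθ, d + r cosθ).
Differentiating tanφ: φ̇ = rω(d cosθ + r)/(d² + r² + 2dr cosθ).
d² + r² + 2dr cosθ = |CA|² = 0.124209 m²;  d cosθ + r = +0.29163 m.
|ω_lever| = |0.125·7.121·+0.29163| / 0.124209 = 2.0899 rad/s.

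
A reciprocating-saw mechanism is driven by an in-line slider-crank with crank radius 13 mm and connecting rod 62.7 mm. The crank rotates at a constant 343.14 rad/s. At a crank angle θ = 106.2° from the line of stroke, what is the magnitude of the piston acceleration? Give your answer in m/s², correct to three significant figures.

699

ω = 343.1 rad/s
x(θ) = r cosθ + √(L² − r² sin²θ); with ω constant, a = ω²·d²x/dθ².
d²x/dθ² = −r cosθ − r²(cos2θ)/√u − r⁴ sin²2θ/(4u^{3/2}),  u = L² − r² sin²θ = 0.00377544 m².
Substituting r = 0.013 m, L = 0.0627 m, θ = 106.2°: d²x/dθ² = +0.0059403 m.
a = ω²·d²x/dθ² = (343.1)²·(+0.0059403) = +699.44 m/s²;  |a| = 699.44 m/s².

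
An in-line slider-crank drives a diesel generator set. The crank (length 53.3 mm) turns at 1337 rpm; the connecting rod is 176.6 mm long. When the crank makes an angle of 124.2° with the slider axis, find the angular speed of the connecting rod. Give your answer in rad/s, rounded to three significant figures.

ω = 140 rad/s (converted from 1337 rpm).
The rod makes angle φ with the slider axis where L sinφ = r sinθ; differentiating, L cosφ·φ̇ = r ω cosθ.
L cosφ = √(L² − r² sin²θ) = 0.17101 m.
|ω_rod| = r ω |cosθ| / √(L² − r² sin²θ) = 0.0533·140·0.56208/0.17101 = 24.528 rad/s.

24.5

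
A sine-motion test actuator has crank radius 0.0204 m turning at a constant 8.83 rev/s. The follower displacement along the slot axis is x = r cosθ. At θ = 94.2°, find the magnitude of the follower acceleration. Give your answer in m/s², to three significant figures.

ω = 55.48 rad/s (from 8.83 rev/s).
x = r cosθ ⇒ ẍ = −rω² cosθ (ω constant).
|a| = rω²|cosθ| = 0.0204·(55.48)²·|cos 94.2°| = 4.5988 m/s².

4.60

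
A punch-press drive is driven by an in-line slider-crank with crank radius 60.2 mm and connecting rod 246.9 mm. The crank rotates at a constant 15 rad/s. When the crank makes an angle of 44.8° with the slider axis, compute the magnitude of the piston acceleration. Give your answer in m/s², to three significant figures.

ω = 15 rad/s
x(θ) = r cosθ + √(L² − r² sin²θ); with ω constant, a = ω²·d²x/dθ².
d²x/dθ² = −r cosθ − r²(cos2θ)/√u − r⁴ sin²2θ/(4u^{3/2}),  u = L² − r² sin²θ = 0.0591602 m².
Substituting r = 0.0602 m, L = 0.2469 m, θ = 44.8°: d²x/dθ² = -0.043048 m.
a = ω²·d²x/dθ² = (15)²·(-0.043048) = -9.6859 m/s²;  |a| = 9.6859 m/s².

9.69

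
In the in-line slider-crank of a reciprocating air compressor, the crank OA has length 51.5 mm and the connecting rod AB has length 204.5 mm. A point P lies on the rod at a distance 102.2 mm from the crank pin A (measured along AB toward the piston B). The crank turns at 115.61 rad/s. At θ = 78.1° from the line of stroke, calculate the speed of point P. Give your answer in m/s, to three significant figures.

ω = 115.6 rad/s.  Crank-pin speed |V_A| = rω = 5.9539 m/s, perpendicular to OA.
Rod angle: sinφ = −(r/L) sinθ ⇒ φ = -14.266°; ω_rod = −rω cosθ/√(L²−r²sin²θ) = -6.1946 rad/s.
V_P = V_A + ω_rod × AP, with AP = 0.1022 m along the rod.
Components: V_Px = −rω sinθ − a·ω_rod·sinφ = -5.982 m/s;  V_Py = rω cosθ + a·ω_rod·cosφ = +0.61416 m/s.
|V_P| = √(V_Px² + V_Py²) = 6.0134 m/s.

6.01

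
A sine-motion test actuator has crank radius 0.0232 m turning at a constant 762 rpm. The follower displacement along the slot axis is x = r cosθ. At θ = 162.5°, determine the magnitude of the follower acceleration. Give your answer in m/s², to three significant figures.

141

ω = 79.8 rad/s (from 762 rpm).
x = r cosθ ⇒ ẍ = −rω² cosθ (ω constant).
|a| = rω²|cosθ| = 0.0232·(79.8)²·|cos 162.5°| = 140.89 m/s².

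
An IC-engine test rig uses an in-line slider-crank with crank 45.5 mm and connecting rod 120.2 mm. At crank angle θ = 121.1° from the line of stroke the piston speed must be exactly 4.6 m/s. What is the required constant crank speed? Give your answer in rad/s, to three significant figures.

149

For an in-line slider-crank, |v_piston| = rω|sinθ|·[1 + r cosθ/√(L² − r² sin²θ)].
With r = 0.0455 m, L = 0.1202 m, θ = 121.1°: the bracketed kinematic factor |dx/dθ| = 0.030908 m.
ω = v/|dx/dθ| = 4.6/0.030908 = 148.83 rad/s.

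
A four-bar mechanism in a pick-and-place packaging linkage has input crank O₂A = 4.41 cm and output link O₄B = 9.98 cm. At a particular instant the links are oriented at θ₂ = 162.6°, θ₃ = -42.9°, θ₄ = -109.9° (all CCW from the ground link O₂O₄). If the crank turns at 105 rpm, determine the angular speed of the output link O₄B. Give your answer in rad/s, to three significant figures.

ω₂ = 11 rad/s (from 105 rpm).
Differentiating the loop-closure r₂e^{iθ₂}+r₃e^{iθ₃}=r₁+r₄e^{iθ₄} gives r₂ω₂e^{iθ₂}+r₃ω₃e^{iθ₃}=r₄ω₄e^{iθ₄}.
Eliminating the other unknown: ω₄ = r₂ω₂ sin(θ₂−θ₃) / [r₄ sin(θ₄−θ₃)].
Numerator sine = -0.43051; denominator sine = -0.92050.
Result = 0.0441·11·(-0.43051) / (0.0998·(-0.92050)) = +2.2724 rad/s; magnitude 2.2724 rad/s.

2.27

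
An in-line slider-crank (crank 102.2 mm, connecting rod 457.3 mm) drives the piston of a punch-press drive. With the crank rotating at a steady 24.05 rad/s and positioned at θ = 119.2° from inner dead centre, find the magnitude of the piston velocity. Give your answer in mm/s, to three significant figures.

1910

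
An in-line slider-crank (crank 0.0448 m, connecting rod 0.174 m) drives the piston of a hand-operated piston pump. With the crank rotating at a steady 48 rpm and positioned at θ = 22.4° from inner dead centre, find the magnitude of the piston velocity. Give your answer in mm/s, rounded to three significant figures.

106

ω = 2π·48/60 = 5.027 rad/s
For an in-line slider-crank, x = r cosθ + √(L² − r² sin²θ), so v = −rω sinθ·[1 + r cosθ/√(L² − r² sin²θ)].
With r = 0.0448 m, L = 0.174 m, θ = 22.4°: √(L² − r² sin²θ) = 0.17316 m.
v = −0.0448·5.027·0.38107·[1 + 0.0448·0.92455/0.17316] = -0.10634 m/s.
|v| = 0.10634 m/s = 106.34 mm/s.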